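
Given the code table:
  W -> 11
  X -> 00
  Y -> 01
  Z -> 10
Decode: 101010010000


Decoding:
10 -> Z
10 -> Z
10 -> Z
01 -> Y
00 -> X
00 -> X


Result: ZZZYXX


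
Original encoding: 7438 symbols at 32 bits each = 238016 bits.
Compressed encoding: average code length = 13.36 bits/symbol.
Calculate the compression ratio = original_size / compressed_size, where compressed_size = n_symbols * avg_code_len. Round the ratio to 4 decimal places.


original_size = n_symbols * orig_bits = 7438 * 32 = 238016 bits
compressed_size = n_symbols * avg_code_len = 7438 * 13.36 = 99371.68 bits
ratio = original_size / compressed_size = 238016 / 99371.68 = 2.3952

Compression ratio = 2.3952


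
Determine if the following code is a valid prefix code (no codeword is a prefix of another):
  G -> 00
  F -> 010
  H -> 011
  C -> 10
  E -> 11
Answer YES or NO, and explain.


Checking each pair (does one codeword prefix another?):
  G='00' vs F='010': no prefix
  G='00' vs H='011': no prefix
  G='00' vs C='10': no prefix
  G='00' vs E='11': no prefix
  F='010' vs G='00': no prefix
  F='010' vs H='011': no prefix
  F='010' vs C='10': no prefix
  F='010' vs E='11': no prefix
  H='011' vs G='00': no prefix
  H='011' vs F='010': no prefix
  H='011' vs C='10': no prefix
  H='011' vs E='11': no prefix
  C='10' vs G='00': no prefix
  C='10' vs F='010': no prefix
  C='10' vs H='011': no prefix
  C='10' vs E='11': no prefix
  E='11' vs G='00': no prefix
  E='11' vs F='010': no prefix
  E='11' vs H='011': no prefix
  E='11' vs C='10': no prefix
No violation found over all pairs.

YES -- this is a valid prefix code. No codeword is a prefix of any other codeword.


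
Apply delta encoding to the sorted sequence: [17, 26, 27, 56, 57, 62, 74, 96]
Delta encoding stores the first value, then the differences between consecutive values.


First value: 17
Deltas:
  26 - 17 = 9
  27 - 26 = 1
  56 - 27 = 29
  57 - 56 = 1
  62 - 57 = 5
  74 - 62 = 12
  96 - 74 = 22


Delta encoded: [17, 9, 1, 29, 1, 5, 12, 22]


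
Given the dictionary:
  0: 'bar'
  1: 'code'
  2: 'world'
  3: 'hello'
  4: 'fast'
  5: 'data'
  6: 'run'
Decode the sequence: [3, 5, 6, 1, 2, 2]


Look up each index in the dictionary:
  3 -> 'hello'
  5 -> 'data'
  6 -> 'run'
  1 -> 'code'
  2 -> 'world'
  2 -> 'world'

Decoded: "hello data run code world world"


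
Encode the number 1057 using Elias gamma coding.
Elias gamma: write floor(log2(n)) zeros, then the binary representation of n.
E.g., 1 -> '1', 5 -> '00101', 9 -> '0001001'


num_bits = floor(log2(1057)) + 1 = 11
leading_zeros = num_bits - 1 = 10
binary(1057) = 10000100001

Elias gamma(1057) = '0000000000' + '10000100001' = 000000000010000100001 (21 bits)


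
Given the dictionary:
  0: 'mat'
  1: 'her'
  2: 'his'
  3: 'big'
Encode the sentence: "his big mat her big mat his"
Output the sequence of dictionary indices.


Look up each word in the dictionary:
  'his' -> 2
  'big' -> 3
  'mat' -> 0
  'her' -> 1
  'big' -> 3
  'mat' -> 0
  'his' -> 2

Encoded: [2, 3, 0, 1, 3, 0, 2]


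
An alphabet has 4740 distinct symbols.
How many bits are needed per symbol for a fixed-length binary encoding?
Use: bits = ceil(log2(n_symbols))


log2(4740) = 12.2107
Bracket: 2^12 = 4096 < 4740 <= 2^13 = 8192
So ceil(log2(4740)) = 13

bits = ceil(log2(4740)) = ceil(12.2107) = 13 bits


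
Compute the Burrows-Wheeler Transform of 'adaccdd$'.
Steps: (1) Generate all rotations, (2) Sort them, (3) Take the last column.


Rotations (sorted):
  0: $adaccdd -> last char: d
  1: accdd$ad -> last char: d
  2: adaccdd$ -> last char: $
  3: ccdd$ada -> last char: a
  4: cdd$adac -> last char: c
  5: d$adaccd -> last char: d
  6: daccdd$a -> last char: a
  7: dd$adacc -> last char: c


BWT = dd$acdac


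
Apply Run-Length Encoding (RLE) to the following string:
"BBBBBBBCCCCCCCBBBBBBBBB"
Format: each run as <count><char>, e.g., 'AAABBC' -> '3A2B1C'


Scanning runs left to right:
  i=0: run of 'B' x 7 -> '7B'
  i=7: run of 'C' x 7 -> '7C'
  i=14: run of 'B' x 9 -> '9B'

RLE = 7B7C9B


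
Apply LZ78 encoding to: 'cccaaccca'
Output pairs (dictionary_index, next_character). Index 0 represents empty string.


LZ78 encoding steps:
Dictionary: {0: ''}
Step 1: w='' (idx 0), next='c' -> output (0, 'c'), add 'c' as idx 1
Step 2: w='c' (idx 1), next='c' -> output (1, 'c'), add 'cc' as idx 2
Step 3: w='' (idx 0), next='a' -> output (0, 'a'), add 'a' as idx 3
Step 4: w='a' (idx 3), next='c' -> output (3, 'c'), add 'ac' as idx 4
Step 5: w='cc' (idx 2), next='a' -> output (2, 'a'), add 'cca' as idx 5


Encoded: [(0, 'c'), (1, 'c'), (0, 'a'), (3, 'c'), (2, 'a')]


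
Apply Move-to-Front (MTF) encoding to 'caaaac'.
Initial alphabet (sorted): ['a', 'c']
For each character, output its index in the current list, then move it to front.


MTF encoding:
'c': index 1 in ['a', 'c'] -> ['c', 'a']
'a': index 1 in ['c', 'a'] -> ['a', 'c']
'a': index 0 in ['a', 'c'] -> ['a', 'c']
'a': index 0 in ['a', 'c'] -> ['a', 'c']
'a': index 0 in ['a', 'c'] -> ['a', 'c']
'c': index 1 in ['a', 'c'] -> ['c', 'a']


Output: [1, 1, 0, 0, 0, 1]


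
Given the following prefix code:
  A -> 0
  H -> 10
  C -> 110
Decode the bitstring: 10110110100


Decoding step by step:
Bits 10 -> H
Bits 110 -> C
Bits 110 -> C
Bits 10 -> H
Bits 0 -> A


Decoded message: HCCHA


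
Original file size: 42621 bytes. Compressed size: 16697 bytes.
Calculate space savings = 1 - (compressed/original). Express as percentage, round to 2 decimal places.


ratio = compressed/original = 16697/42621 = 0.391755
savings = 1 - ratio = 1 - 0.391755 = 0.608245
as a percentage: 0.608245 * 100 = 60.82%

Space savings = 1 - 16697/42621 = 60.82%


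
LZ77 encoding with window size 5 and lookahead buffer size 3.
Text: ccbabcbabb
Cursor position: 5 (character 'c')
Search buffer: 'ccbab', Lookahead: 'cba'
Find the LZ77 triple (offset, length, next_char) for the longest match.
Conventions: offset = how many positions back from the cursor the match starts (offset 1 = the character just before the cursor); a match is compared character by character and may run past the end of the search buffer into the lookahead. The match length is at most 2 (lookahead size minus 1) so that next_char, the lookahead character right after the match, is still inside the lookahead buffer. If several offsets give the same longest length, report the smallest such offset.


Try each offset into the search buffer:
  offset=1 (pos 4, char 'b'): match length 0
  offset=2 (pos 3, char 'a'): match length 0
  offset=3 (pos 2, char 'b'): match length 0
  offset=4 (pos 1, char 'c'): match length 2
  offset=5 (pos 0, char 'c'): match length 1
Longest match has length 2 at offset 4.
next_char = character at position 5 + 2 = 7 -> 'a'

Best match: offset=4, length=2 (matching 'cb' starting at position 1)
LZ77 triple: (4, 2, 'a')


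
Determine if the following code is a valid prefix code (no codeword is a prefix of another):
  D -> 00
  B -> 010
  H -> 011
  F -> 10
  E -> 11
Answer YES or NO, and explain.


Checking each pair (does one codeword prefix another?):
  D='00' vs B='010': no prefix
  D='00' vs H='011': no prefix
  D='00' vs F='10': no prefix
  D='00' vs E='11': no prefix
  B='010' vs D='00': no prefix
  B='010' vs H='011': no prefix
  B='010' vs F='10': no prefix
  B='010' vs E='11': no prefix
  H='011' vs D='00': no prefix
  H='011' vs B='010': no prefix
  H='011' vs F='10': no prefix
  H='011' vs E='11': no prefix
  F='10' vs D='00': no prefix
  F='10' vs B='010': no prefix
  F='10' vs H='011': no prefix
  F='10' vs E='11': no prefix
  E='11' vs D='00': no prefix
  E='11' vs B='010': no prefix
  E='11' vs H='011': no prefix
  E='11' vs F='10': no prefix
No violation found over all pairs.

YES -- this is a valid prefix code. No codeword is a prefix of any other codeword.


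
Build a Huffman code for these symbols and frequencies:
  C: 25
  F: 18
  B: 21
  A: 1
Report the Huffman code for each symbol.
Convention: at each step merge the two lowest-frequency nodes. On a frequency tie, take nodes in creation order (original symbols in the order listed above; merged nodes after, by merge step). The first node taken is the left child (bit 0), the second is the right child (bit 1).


Huffman tree construction:
Step 1: Merge A(1) + F(18) = 19
Step 2: Merge (A+F)(19) + B(21) = 40
Step 3: Merge C(25) + ((A+F)+B)(40) = 65
Read each symbol's code off the tree from the root (left child = 0, right child = 1).

Codes:
  C: 0 (length 1)
  F: 101 (length 3)
  B: 11 (length 2)
  A: 100 (length 3)
Average code length: 124/65 = 1.9077 bits/symbol


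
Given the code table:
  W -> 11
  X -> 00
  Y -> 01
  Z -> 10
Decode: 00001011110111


Decoding:
00 -> X
00 -> X
10 -> Z
11 -> W
11 -> W
01 -> Y
11 -> W


Result: XXZWWYW


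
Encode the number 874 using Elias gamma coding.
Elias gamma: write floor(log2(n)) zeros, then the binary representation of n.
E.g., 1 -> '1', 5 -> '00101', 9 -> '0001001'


num_bits = floor(log2(874)) + 1 = 10
leading_zeros = num_bits - 1 = 9
binary(874) = 1101101010

Elias gamma(874) = '000000000' + '1101101010' = 0000000001101101010 (19 bits)


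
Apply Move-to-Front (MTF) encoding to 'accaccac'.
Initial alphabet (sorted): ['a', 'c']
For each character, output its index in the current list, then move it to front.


MTF encoding:
'a': index 0 in ['a', 'c'] -> ['a', 'c']
'c': index 1 in ['a', 'c'] -> ['c', 'a']
'c': index 0 in ['c', 'a'] -> ['c', 'a']
'a': index 1 in ['c', 'a'] -> ['a', 'c']
'c': index 1 in ['a', 'c'] -> ['c', 'a']
'c': index 0 in ['c', 'a'] -> ['c', 'a']
'a': index 1 in ['c', 'a'] -> ['a', 'c']
'c': index 1 in ['a', 'c'] -> ['c', 'a']


Output: [0, 1, 0, 1, 1, 0, 1, 1]


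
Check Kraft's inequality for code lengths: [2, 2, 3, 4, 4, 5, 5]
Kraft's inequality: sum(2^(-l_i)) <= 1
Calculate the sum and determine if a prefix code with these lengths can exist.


Sum = 2^(-2) + 2^(-2) + 2^(-3) + 2^(-4) + 2^(-4) + 2^(-5) + 2^(-5)
    = 0.25 + 0.25 + 0.125 + 0.0625 + 0.0625 + 0.03125 + 0.03125
    = 26/32 = 0.8125
Since 0.8125 <= 1, Kraft's inequality IS satisfied.
A prefix code with these lengths CAN exist.

Kraft sum = 0.8125. Satisfied.


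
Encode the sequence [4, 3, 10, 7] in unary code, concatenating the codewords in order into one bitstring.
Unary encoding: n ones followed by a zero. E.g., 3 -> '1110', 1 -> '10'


Encode each number as n ones followed by a terminating 0:
  4 -> 11110 (5 bits)
  3 -> 1110 (4 bits)
  10 -> 11111111110 (11 bits)
  7 -> 11111110 (8 bits)
Total length = 5 + 4 + 11 + 8 = 28 bits.

Unary([4, 3, 10, 7]) = 1111011101111111111011111110 (28 bits)


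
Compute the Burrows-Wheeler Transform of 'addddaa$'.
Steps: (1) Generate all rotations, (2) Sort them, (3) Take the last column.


Rotations (sorted):
  0: $addddaa -> last char: a
  1: a$adddda -> last char: a
  2: aa$adddd -> last char: d
  3: addddaa$ -> last char: $
  4: daa$addd -> last char: d
  5: ddaa$add -> last char: d
  6: dddaa$ad -> last char: d
  7: ddddaa$a -> last char: a


BWT = aad$ddda


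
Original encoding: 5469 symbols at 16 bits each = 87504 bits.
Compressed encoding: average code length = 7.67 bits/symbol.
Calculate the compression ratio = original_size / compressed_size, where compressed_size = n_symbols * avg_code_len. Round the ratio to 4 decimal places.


original_size = n_symbols * orig_bits = 5469 * 16 = 87504 bits
compressed_size = n_symbols * avg_code_len = 5469 * 7.67 = 41947.23 bits
ratio = original_size / compressed_size = 87504 / 41947.23 = 2.086

Compression ratio = 2.086


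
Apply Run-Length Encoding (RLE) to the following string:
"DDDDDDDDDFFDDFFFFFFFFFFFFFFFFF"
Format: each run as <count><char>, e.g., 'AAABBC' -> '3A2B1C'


Scanning runs left to right:
  i=0: run of 'D' x 9 -> '9D'
  i=9: run of 'F' x 2 -> '2F'
  i=11: run of 'D' x 2 -> '2D'
  i=13: run of 'F' x 17 -> '17F'

RLE = 9D2F2D17F


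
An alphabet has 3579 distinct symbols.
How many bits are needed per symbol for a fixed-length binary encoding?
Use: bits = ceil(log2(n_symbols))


log2(3579) = 11.8053
Bracket: 2^11 = 2048 < 3579 <= 2^12 = 4096
So ceil(log2(3579)) = 12

bits = ceil(log2(3579)) = ceil(11.8053) = 12 bits


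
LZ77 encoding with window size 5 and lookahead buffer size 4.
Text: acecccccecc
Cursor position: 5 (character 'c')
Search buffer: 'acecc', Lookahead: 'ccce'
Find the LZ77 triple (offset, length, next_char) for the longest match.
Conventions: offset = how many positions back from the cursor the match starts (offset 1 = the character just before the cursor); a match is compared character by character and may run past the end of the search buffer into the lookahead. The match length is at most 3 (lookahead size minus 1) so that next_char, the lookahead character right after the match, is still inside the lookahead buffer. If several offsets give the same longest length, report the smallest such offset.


Try each offset into the search buffer:
  offset=1 (pos 4, char 'c'): match length 3
  offset=2 (pos 3, char 'c'): match length 3
  offset=3 (pos 2, char 'e'): match length 0
  offset=4 (pos 1, char 'c'): match length 1
  offset=5 (pos 0, char 'a'): match length 0
Longest match has length 3, found at offsets 1, 2; take the smallest, offset 1.
next_char = character at position 5 + 3 = 8 -> 'e'

Best match: offset=1, length=3 (matching 'ccc' starting at position 4)
LZ77 triple: (1, 3, 'e')


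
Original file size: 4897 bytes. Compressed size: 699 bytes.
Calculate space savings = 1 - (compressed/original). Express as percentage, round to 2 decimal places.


ratio = compressed/original = 699/4897 = 0.14274
savings = 1 - ratio = 1 - 0.14274 = 0.85726
as a percentage: 0.85726 * 100 = 85.73%

Space savings = 1 - 699/4897 = 85.73%


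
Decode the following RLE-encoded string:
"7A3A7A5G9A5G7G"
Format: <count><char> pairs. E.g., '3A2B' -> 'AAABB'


Expanding each <count><char> pair:
  7A -> 'AAAAAAA'
  3A -> 'AAA'
  7A -> 'AAAAAAA'
  5G -> 'GGGGG'
  9A -> 'AAAAAAAAA'
  5G -> 'GGGGG'
  7G -> 'GGGGGGG'

Decoded = AAAAAAAAAAAAAAAAAGGGGGAAAAAAAAAGGGGGGGGGGGG


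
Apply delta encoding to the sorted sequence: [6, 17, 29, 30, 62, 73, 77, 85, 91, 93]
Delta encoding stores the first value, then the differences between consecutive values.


First value: 6
Deltas:
  17 - 6 = 11
  29 - 17 = 12
  30 - 29 = 1
  62 - 30 = 32
  73 - 62 = 11
  77 - 73 = 4
  85 - 77 = 8
  91 - 85 = 6
  93 - 91 = 2


Delta encoded: [6, 11, 12, 1, 32, 11, 4, 8, 6, 2]


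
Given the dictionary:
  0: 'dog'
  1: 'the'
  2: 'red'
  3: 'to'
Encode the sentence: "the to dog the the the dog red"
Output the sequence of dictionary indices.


Look up each word in the dictionary:
  'the' -> 1
  'to' -> 3
  'dog' -> 0
  'the' -> 1
  'the' -> 1
  'the' -> 1
  'dog' -> 0
  'red' -> 2

Encoded: [1, 3, 0, 1, 1, 1, 0, 2]


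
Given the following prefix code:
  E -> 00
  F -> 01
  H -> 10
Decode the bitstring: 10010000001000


Decoding step by step:
Bits 10 -> H
Bits 01 -> F
Bits 00 -> E
Bits 00 -> E
Bits 00 -> E
Bits 10 -> H
Bits 00 -> E


Decoded message: HFEEEHE


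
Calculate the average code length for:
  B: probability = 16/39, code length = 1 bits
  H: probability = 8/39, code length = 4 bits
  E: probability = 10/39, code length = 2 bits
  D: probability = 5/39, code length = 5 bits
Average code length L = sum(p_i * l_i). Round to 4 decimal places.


Weighted contributions p_i * l_i:
  B: (16/39) * 1 = 16/39
  H: (8/39) * 4 = 32/39
  E: (10/39) * 2 = 20/39
  D: (5/39) * 5 = 25/39
Sum = (16 + 32 + 20 + 25)/39 = 93/39

L = 93/39 = 2.3846 bits/symbol


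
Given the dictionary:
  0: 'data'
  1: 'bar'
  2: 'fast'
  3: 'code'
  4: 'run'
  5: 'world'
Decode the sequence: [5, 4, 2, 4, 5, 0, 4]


Look up each index in the dictionary:
  5 -> 'world'
  4 -> 'run'
  2 -> 'fast'
  4 -> 'run'
  5 -> 'world'
  0 -> 'data'
  4 -> 'run'

Decoded: "world run fast run world data run"


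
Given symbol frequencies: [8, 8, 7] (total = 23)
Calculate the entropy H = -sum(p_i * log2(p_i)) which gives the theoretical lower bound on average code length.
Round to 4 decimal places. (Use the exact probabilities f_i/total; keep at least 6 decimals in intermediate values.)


Per-symbol terms -p_i * log2(p_i) with p_i = f_i/23:
  p = 8/23 = 0.347826: log2(p) = -1.523562, -p*log2(p) = 0.529935
  p = 8/23 = 0.347826: log2(p) = -1.523562, -p*log2(p) = 0.529935
  p = 7/23 = 0.304348: log2(p) = -1.716207, -p*log2(p) = 0.522324
H = 0.529935 + 0.529935 + 0.522324 = 1.582194

H = 1.5822 bits/symbol


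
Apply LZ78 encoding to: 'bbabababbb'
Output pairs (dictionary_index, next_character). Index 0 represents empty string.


LZ78 encoding steps:
Dictionary: {0: ''}
Step 1: w='' (idx 0), next='b' -> output (0, 'b'), add 'b' as idx 1
Step 2: w='b' (idx 1), next='a' -> output (1, 'a'), add 'ba' as idx 2
Step 3: w='ba' (idx 2), next='b' -> output (2, 'b'), add 'bab' as idx 3
Step 4: w='' (idx 0), next='a' -> output (0, 'a'), add 'a' as idx 4
Step 5: w='b' (idx 1), next='b' -> output (1, 'b'), add 'bb' as idx 5
Step 6: w='b' (idx 1), end of input -> output (1, '')


Encoded: [(0, 'b'), (1, 'a'), (2, 'b'), (0, 'a'), (1, 'b'), (1, '')]


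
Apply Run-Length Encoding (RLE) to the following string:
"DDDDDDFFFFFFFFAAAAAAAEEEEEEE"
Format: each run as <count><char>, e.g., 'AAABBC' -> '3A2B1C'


Scanning runs left to right:
  i=0: run of 'D' x 6 -> '6D'
  i=6: run of 'F' x 8 -> '8F'
  i=14: run of 'A' x 7 -> '7A'
  i=21: run of 'E' x 7 -> '7E'

RLE = 6D8F7A7E


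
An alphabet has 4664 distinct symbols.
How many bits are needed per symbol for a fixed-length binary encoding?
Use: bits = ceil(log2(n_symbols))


log2(4664) = 12.1874
Bracket: 2^12 = 4096 < 4664 <= 2^13 = 8192
So ceil(log2(4664)) = 13

bits = ceil(log2(4664)) = ceil(12.1874) = 13 bits


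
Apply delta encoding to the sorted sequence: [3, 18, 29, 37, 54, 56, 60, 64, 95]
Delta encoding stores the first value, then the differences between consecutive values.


First value: 3
Deltas:
  18 - 3 = 15
  29 - 18 = 11
  37 - 29 = 8
  54 - 37 = 17
  56 - 54 = 2
  60 - 56 = 4
  64 - 60 = 4
  95 - 64 = 31


Delta encoded: [3, 15, 11, 8, 17, 2, 4, 4, 31]


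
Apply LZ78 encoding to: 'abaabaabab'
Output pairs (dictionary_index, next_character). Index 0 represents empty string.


LZ78 encoding steps:
Dictionary: {0: ''}
Step 1: w='' (idx 0), next='a' -> output (0, 'a'), add 'a' as idx 1
Step 2: w='' (idx 0), next='b' -> output (0, 'b'), add 'b' as idx 2
Step 3: w='a' (idx 1), next='a' -> output (1, 'a'), add 'aa' as idx 3
Step 4: w='b' (idx 2), next='a' -> output (2, 'a'), add 'ba' as idx 4
Step 5: w='a' (idx 1), next='b' -> output (1, 'b'), add 'ab' as idx 5
Step 6: w='ab' (idx 5), end of input -> output (5, '')


Encoded: [(0, 'a'), (0, 'b'), (1, 'a'), (2, 'a'), (1, 'b'), (5, '')]


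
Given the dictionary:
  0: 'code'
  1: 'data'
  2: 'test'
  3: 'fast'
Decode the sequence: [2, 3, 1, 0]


Look up each index in the dictionary:
  2 -> 'test'
  3 -> 'fast'
  1 -> 'data'
  0 -> 'code'

Decoded: "test fast data code"


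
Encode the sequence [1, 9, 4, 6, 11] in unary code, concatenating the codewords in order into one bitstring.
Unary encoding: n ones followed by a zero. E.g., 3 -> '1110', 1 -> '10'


Encode each number as n ones followed by a terminating 0:
  1 -> 10 (2 bits)
  9 -> 1111111110 (10 bits)
  4 -> 11110 (5 bits)
  6 -> 1111110 (7 bits)
  11 -> 111111111110 (12 bits)
Total length = 2 + 10 + 5 + 7 + 12 = 36 bits.

Unary([1, 9, 4, 6, 11]) = 101111111110111101111110111111111110 (36 bits)


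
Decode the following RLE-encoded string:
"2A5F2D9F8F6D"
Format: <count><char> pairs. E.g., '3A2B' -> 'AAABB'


Expanding each <count><char> pair:
  2A -> 'AA'
  5F -> 'FFFFF'
  2D -> 'DD'
  9F -> 'FFFFFFFFF'
  8F -> 'FFFFFFFF'
  6D -> 'DDDDDD'

Decoded = AAFFFFFDDFFFFFFFFFFFFFFFFFDDDDDD


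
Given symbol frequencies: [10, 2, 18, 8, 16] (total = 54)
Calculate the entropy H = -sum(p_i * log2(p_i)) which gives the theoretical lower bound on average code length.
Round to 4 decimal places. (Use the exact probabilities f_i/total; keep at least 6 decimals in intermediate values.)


Per-symbol terms -p_i * log2(p_i) with p_i = f_i/54:
  p = 10/54 = 0.185185: log2(p) = -2.432959, -p*log2(p) = 0.450548
  p = 2/54 = 0.037037: log2(p) = -4.754888, -p*log2(p) = 0.176107
  p = 18/54 = 0.333333: log2(p) = -1.584963, -p*log2(p) = 0.528321
  p = 8/54 = 0.148148: log2(p) = -2.754888, -p*log2(p) = 0.408131
  p = 16/54 = 0.296296: log2(p) = -1.754888, -p*log2(p) = 0.519967
H = 0.450548 + 0.176107 + 0.528321 + 0.408131 + 0.519967 = 2.083074

H = 2.0831 bits/symbol


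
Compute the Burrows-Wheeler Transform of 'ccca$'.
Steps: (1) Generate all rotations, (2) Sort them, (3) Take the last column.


Rotations (sorted):
  0: $ccca -> last char: a
  1: a$ccc -> last char: c
  2: ca$cc -> last char: c
  3: cca$c -> last char: c
  4: ccca$ -> last char: $


BWT = accc$


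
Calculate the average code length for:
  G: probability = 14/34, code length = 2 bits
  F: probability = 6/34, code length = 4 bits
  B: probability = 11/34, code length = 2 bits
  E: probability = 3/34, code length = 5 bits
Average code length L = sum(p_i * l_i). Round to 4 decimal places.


Weighted contributions p_i * l_i:
  G: (14/34) * 2 = 28/34
  F: (6/34) * 4 = 24/34
  B: (11/34) * 2 = 22/34
  E: (3/34) * 5 = 15/34
Sum = (28 + 24 + 22 + 15)/34 = 89/34

L = 89/34 = 2.6176 bits/symbol


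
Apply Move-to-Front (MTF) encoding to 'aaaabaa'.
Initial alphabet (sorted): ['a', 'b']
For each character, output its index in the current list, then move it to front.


MTF encoding:
'a': index 0 in ['a', 'b'] -> ['a', 'b']
'a': index 0 in ['a', 'b'] -> ['a', 'b']
'a': index 0 in ['a', 'b'] -> ['a', 'b']
'a': index 0 in ['a', 'b'] -> ['a', 'b']
'b': index 1 in ['a', 'b'] -> ['b', 'a']
'a': index 1 in ['b', 'a'] -> ['a', 'b']
'a': index 0 in ['a', 'b'] -> ['a', 'b']


Output: [0, 0, 0, 0, 1, 1, 0]


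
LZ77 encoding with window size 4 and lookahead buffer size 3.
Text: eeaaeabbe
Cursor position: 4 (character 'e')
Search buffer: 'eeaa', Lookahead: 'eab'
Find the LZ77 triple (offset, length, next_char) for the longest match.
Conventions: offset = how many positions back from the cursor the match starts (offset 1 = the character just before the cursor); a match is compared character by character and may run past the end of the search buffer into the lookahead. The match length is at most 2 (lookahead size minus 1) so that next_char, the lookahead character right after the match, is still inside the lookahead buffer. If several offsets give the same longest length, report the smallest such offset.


Try each offset into the search buffer:
  offset=1 (pos 3, char 'a'): match length 0
  offset=2 (pos 2, char 'a'): match length 0
  offset=3 (pos 1, char 'e'): match length 2
  offset=4 (pos 0, char 'e'): match length 1
Longest match has length 2 at offset 3.
next_char = character at position 4 + 2 = 6 -> 'b'

Best match: offset=3, length=2 (matching 'ea' starting at position 1)
LZ77 triple: (3, 2, 'b')


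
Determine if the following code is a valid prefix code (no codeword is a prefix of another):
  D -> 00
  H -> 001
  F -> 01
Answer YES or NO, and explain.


Checking each pair (does one codeword prefix another?):
  D='00' vs H='001': prefix -- VIOLATION

NO -- this is NOT a valid prefix code. D (00) is a prefix of H (001).


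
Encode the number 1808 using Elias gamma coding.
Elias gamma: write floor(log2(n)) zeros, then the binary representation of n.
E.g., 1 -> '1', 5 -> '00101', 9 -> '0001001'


num_bits = floor(log2(1808)) + 1 = 11
leading_zeros = num_bits - 1 = 10
binary(1808) = 11100010000

Elias gamma(1808) = '0000000000' + '11100010000' = 000000000011100010000 (21 bits)


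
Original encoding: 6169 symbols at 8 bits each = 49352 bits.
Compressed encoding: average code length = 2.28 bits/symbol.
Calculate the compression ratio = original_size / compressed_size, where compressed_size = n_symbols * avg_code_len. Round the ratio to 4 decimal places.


original_size = n_symbols * orig_bits = 6169 * 8 = 49352 bits
compressed_size = n_symbols * avg_code_len = 6169 * 2.28 = 14065.32 bits
ratio = original_size / compressed_size = 49352 / 14065.32 = 3.5088

Compression ratio = 3.5088


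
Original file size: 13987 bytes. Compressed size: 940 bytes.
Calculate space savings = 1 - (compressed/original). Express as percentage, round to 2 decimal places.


ratio = compressed/original = 940/13987 = 0.067205
savings = 1 - ratio = 1 - 0.067205 = 0.932795
as a percentage: 0.932795 * 100 = 93.28%

Space savings = 1 - 940/13987 = 93.28%


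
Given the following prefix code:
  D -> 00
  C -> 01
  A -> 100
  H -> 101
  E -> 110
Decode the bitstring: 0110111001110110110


Decoding step by step:
Bits 01 -> C
Bits 101 -> H
Bits 110 -> E
Bits 01 -> C
Bits 110 -> E
Bits 110 -> E
Bits 110 -> E


Decoded message: CHECEEE


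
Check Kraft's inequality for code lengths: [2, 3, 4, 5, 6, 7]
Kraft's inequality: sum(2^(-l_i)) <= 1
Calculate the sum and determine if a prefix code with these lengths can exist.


Sum = 2^(-2) + 2^(-3) + 2^(-4) + 2^(-5) + 2^(-6) + 2^(-7)
    = 0.25 + 0.125 + 0.0625 + 0.03125 + 0.015625 + 0.0078125
    = 63/128 = 0.4921875
Since 0.4921875 <= 1, Kraft's inequality IS satisfied.
A prefix code with these lengths CAN exist.

Kraft sum = 0.4921875. Satisfied.


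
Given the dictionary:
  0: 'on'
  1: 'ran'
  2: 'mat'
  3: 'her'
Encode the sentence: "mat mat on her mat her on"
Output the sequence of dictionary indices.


Look up each word in the dictionary:
  'mat' -> 2
  'mat' -> 2
  'on' -> 0
  'her' -> 3
  'mat' -> 2
  'her' -> 3
  'on' -> 0

Encoded: [2, 2, 0, 3, 2, 3, 0]


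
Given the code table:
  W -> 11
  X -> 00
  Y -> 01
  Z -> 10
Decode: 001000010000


Decoding:
00 -> X
10 -> Z
00 -> X
01 -> Y
00 -> X
00 -> X


Result: XZXYXX


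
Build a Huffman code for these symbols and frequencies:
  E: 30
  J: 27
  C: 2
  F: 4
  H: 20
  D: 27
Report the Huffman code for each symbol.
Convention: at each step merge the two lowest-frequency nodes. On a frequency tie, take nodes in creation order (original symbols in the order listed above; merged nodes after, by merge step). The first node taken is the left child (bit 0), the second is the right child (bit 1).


Huffman tree construction:
Step 1: Merge C(2) + F(4) = 6
Step 2: Merge (C+F)(6) + H(20) = 26
Step 3: Merge ((C+F)+H)(26) + J(27) = 53
Step 4: Merge D(27) + E(30) = 57
Step 5: Merge (((C+F)+H)+J)(53) + (D+E)(57) = 110
Read each symbol's code off the tree from the root (left child = 0, right child = 1).

Codes:
  E: 11 (length 2)
  J: 01 (length 2)
  C: 0000 (length 4)
  F: 0001 (length 4)
  H: 001 (length 3)
  D: 10 (length 2)
Average code length: 252/110 = 2.2909 bits/symbol


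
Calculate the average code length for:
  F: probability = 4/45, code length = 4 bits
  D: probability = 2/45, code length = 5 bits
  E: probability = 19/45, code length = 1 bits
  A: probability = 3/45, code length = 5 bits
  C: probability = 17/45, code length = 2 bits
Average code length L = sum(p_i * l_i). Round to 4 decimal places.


Weighted contributions p_i * l_i:
  F: (4/45) * 4 = 16/45
  D: (2/45) * 5 = 10/45
  E: (19/45) * 1 = 19/45
  A: (3/45) * 5 = 15/45
  C: (17/45) * 2 = 34/45
Sum = (16 + 10 + 19 + 15 + 34)/45 = 94/45

L = 94/45 = 2.0889 bits/symbol


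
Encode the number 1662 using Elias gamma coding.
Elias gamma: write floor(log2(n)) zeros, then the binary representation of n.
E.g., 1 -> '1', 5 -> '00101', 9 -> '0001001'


num_bits = floor(log2(1662)) + 1 = 11
leading_zeros = num_bits - 1 = 10
binary(1662) = 11001111110

Elias gamma(1662) = '0000000000' + '11001111110' = 000000000011001111110 (21 bits)


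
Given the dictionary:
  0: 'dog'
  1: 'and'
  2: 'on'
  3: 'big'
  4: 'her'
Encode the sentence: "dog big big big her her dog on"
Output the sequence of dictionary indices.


Look up each word in the dictionary:
  'dog' -> 0
  'big' -> 3
  'big' -> 3
  'big' -> 3
  'her' -> 4
  'her' -> 4
  'dog' -> 0
  'on' -> 2

Encoded: [0, 3, 3, 3, 4, 4, 0, 2]


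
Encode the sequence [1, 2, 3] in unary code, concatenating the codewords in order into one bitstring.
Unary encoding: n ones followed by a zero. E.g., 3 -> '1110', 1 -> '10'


Encode each number as n ones followed by a terminating 0:
  1 -> 10 (2 bits)
  2 -> 110 (3 bits)
  3 -> 1110 (4 bits)
Total length = 2 + 3 + 4 = 9 bits.

Unary([1, 2, 3]) = 101101110 (9 bits)


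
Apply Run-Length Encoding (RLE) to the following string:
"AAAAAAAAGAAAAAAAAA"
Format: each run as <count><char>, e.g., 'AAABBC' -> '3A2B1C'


Scanning runs left to right:
  i=0: run of 'A' x 8 -> '8A'
  i=8: run of 'G' x 1 -> '1G'
  i=9: run of 'A' x 9 -> '9A'

RLE = 8A1G9A


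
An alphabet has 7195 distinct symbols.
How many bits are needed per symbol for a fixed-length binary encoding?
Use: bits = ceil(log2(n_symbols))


log2(7195) = 12.8128
Bracket: 2^12 = 4096 < 7195 <= 2^13 = 8192
So ceil(log2(7195)) = 13

bits = ceil(log2(7195)) = ceil(12.8128) = 13 bits


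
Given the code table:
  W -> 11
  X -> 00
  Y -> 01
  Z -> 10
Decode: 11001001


Decoding:
11 -> W
00 -> X
10 -> Z
01 -> Y


Result: WXZY


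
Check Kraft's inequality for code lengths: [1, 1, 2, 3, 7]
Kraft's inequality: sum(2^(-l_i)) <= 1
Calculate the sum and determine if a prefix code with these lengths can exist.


Sum = 2^(-1) + 2^(-1) + 2^(-2) + 2^(-3) + 2^(-7)
    = 0.5 + 0.5 + 0.25 + 0.125 + 0.0078125
    = 177/128 = 1.3828125
Since 1.3828125 > 1, Kraft's inequality is NOT satisfied.
A prefix code with these lengths CANNOT exist.

Kraft sum = 1.3828125. Not satisfied.


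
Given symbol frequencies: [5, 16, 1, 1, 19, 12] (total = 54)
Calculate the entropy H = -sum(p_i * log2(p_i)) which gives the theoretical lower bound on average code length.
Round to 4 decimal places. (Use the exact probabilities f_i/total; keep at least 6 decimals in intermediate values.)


Per-symbol terms -p_i * log2(p_i) with p_i = f_i/54:
  p = 5/54 = 0.092593: log2(p) = -3.432959, -p*log2(p) = 0.317867
  p = 16/54 = 0.296296: log2(p) = -1.754888, -p*log2(p) = 0.519967
  p = 1/54 = 0.018519: log2(p) = -5.754888, -p*log2(p) = 0.106572
  p = 1/54 = 0.018519: log2(p) = -5.754888, -p*log2(p) = 0.106572
  p = 19/54 = 0.351852: log2(p) = -1.506960, -p*log2(p) = 0.530227
  p = 12/54 = 0.222222: log2(p) = -2.169925, -p*log2(p) = 0.482206
H = 0.317867 + 0.519967 + 0.106572 + 0.106572 + 0.530227 + 0.482206 = 2.063411

H = 2.0634 bits/symbol


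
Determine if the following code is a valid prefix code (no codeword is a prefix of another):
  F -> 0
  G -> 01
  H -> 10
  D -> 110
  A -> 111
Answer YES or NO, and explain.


Checking each pair (does one codeword prefix another?):
  F='0' vs G='01': prefix -- VIOLATION

NO -- this is NOT a valid prefix code. F (0) is a prefix of G (01).


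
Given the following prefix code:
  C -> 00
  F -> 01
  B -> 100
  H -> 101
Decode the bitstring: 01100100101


Decoding step by step:
Bits 01 -> F
Bits 100 -> B
Bits 100 -> B
Bits 101 -> H


Decoded message: FBBH


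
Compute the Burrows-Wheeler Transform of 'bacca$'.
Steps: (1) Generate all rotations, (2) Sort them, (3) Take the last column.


Rotations (sorted):
  0: $bacca -> last char: a
  1: a$bacc -> last char: c
  2: acca$b -> last char: b
  3: bacca$ -> last char: $
  4: ca$bac -> last char: c
  5: cca$ba -> last char: a


BWT = acb$ca


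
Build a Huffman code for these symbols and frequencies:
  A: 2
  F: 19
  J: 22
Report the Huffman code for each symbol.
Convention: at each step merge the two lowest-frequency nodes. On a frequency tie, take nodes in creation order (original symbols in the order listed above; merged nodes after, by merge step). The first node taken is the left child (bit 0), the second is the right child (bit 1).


Huffman tree construction:
Step 1: Merge A(2) + F(19) = 21
Step 2: Merge (A+F)(21) + J(22) = 43
Read each symbol's code off the tree from the root (left child = 0, right child = 1).

Codes:
  A: 00 (length 2)
  F: 01 (length 2)
  J: 1 (length 1)
Average code length: 64/43 = 1.4884 bits/symbol


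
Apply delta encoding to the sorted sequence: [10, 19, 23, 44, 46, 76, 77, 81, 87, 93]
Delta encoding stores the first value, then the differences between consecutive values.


First value: 10
Deltas:
  19 - 10 = 9
  23 - 19 = 4
  44 - 23 = 21
  46 - 44 = 2
  76 - 46 = 30
  77 - 76 = 1
  81 - 77 = 4
  87 - 81 = 6
  93 - 87 = 6


Delta encoded: [10, 9, 4, 21, 2, 30, 1, 4, 6, 6]


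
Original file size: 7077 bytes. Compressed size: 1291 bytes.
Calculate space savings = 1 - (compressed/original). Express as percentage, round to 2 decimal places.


ratio = compressed/original = 1291/7077 = 0.182422
savings = 1 - ratio = 1 - 0.182422 = 0.817578
as a percentage: 0.817578 * 100 = 81.76%

Space savings = 1 - 1291/7077 = 81.76%


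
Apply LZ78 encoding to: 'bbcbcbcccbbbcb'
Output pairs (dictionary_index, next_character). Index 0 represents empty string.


LZ78 encoding steps:
Dictionary: {0: ''}
Step 1: w='' (idx 0), next='b' -> output (0, 'b'), add 'b' as idx 1
Step 2: w='b' (idx 1), next='c' -> output (1, 'c'), add 'bc' as idx 2
Step 3: w='bc' (idx 2), next='b' -> output (2, 'b'), add 'bcb' as idx 3
Step 4: w='' (idx 0), next='c' -> output (0, 'c'), add 'c' as idx 4
Step 5: w='c' (idx 4), next='c' -> output (4, 'c'), add 'cc' as idx 5
Step 6: w='b' (idx 1), next='b' -> output (1, 'b'), add 'bb' as idx 6
Step 7: w='bcb' (idx 3), end of input -> output (3, '')


Encoded: [(0, 'b'), (1, 'c'), (2, 'b'), (0, 'c'), (4, 'c'), (1, 'b'), (3, '')]


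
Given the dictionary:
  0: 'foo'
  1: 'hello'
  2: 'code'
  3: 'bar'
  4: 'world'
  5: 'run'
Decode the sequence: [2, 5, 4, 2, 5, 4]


Look up each index in the dictionary:
  2 -> 'code'
  5 -> 'run'
  4 -> 'world'
  2 -> 'code'
  5 -> 'run'
  4 -> 'world'

Decoded: "code run world code run world"


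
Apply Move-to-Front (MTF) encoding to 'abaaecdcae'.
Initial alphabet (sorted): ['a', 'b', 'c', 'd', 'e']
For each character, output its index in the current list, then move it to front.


MTF encoding:
'a': index 0 in ['a', 'b', 'c', 'd', 'e'] -> ['a', 'b', 'c', 'd', 'e']
'b': index 1 in ['a', 'b', 'c', 'd', 'e'] -> ['b', 'a', 'c', 'd', 'e']
'a': index 1 in ['b', 'a', 'c', 'd', 'e'] -> ['a', 'b', 'c', 'd', 'e']
'a': index 0 in ['a', 'b', 'c', 'd', 'e'] -> ['a', 'b', 'c', 'd', 'e']
'e': index 4 in ['a', 'b', 'c', 'd', 'e'] -> ['e', 'a', 'b', 'c', 'd']
'c': index 3 in ['e', 'a', 'b', 'c', 'd'] -> ['c', 'e', 'a', 'b', 'd']
'd': index 4 in ['c', 'e', 'a', 'b', 'd'] -> ['d', 'c', 'e', 'a', 'b']
'c': index 1 in ['d', 'c', 'e', 'a', 'b'] -> ['c', 'd', 'e', 'a', 'b']
'a': index 3 in ['c', 'd', 'e', 'a', 'b'] -> ['a', 'c', 'd', 'e', 'b']
'e': index 3 in ['a', 'c', 'd', 'e', 'b'] -> ['e', 'a', 'c', 'd', 'b']


Output: [0, 1, 1, 0, 4, 3, 4, 1, 3, 3]


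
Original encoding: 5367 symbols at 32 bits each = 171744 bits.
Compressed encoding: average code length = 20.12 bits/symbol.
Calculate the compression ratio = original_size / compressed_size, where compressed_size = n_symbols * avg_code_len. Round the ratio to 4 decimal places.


original_size = n_symbols * orig_bits = 5367 * 32 = 171744 bits
compressed_size = n_symbols * avg_code_len = 5367 * 20.12 = 107984.04 bits
ratio = original_size / compressed_size = 171744 / 107984.04 = 1.5905

Compression ratio = 1.5905


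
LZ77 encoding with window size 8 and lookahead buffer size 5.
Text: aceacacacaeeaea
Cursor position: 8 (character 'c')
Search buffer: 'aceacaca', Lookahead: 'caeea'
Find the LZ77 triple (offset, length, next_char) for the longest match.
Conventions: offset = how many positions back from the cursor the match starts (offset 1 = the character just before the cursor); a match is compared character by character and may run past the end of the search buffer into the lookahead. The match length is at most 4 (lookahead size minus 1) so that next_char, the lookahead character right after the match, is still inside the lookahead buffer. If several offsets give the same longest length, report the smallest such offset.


Try each offset into the search buffer:
  offset=1 (pos 7, char 'a'): match length 0
  offset=2 (pos 6, char 'c'): match length 2
  offset=3 (pos 5, char 'a'): match length 0
  offset=4 (pos 4, char 'c'): match length 2
  offset=5 (pos 3, char 'a'): match length 0
  offset=6 (pos 2, char 'e'): match length 0
  offset=7 (pos 1, char 'c'): match length 1
  offset=8 (pos 0, char 'a'): match length 0
Longest match has length 2, found at offsets 2, 4; take the smallest, offset 2.
next_char = character at position 8 + 2 = 10 -> 'e'

Best match: offset=2, length=2 (matching 'ca' starting at position 6)
LZ77 triple: (2, 2, 'e')


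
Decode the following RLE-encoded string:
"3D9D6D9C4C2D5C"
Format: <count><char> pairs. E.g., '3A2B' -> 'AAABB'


Expanding each <count><char> pair:
  3D -> 'DDD'
  9D -> 'DDDDDDDDD'
  6D -> 'DDDDDD'
  9C -> 'CCCCCCCCC'
  4C -> 'CCCC'
  2D -> 'DD'
  5C -> 'CCCCC'

Decoded = DDDDDDDDDDDDDDDDDDCCCCCCCCCCCCCDDCCCCC


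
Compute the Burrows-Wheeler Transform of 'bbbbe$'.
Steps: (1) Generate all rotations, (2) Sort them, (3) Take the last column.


Rotations (sorted):
  0: $bbbbe -> last char: e
  1: bbbbe$ -> last char: $
  2: bbbe$b -> last char: b
  3: bbe$bb -> last char: b
  4: be$bbb -> last char: b
  5: e$bbbb -> last char: b


BWT = e$bbbb


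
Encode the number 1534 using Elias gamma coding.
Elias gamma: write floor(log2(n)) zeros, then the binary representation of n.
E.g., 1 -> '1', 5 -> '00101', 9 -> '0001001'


num_bits = floor(log2(1534)) + 1 = 11
leading_zeros = num_bits - 1 = 10
binary(1534) = 10111111110

Elias gamma(1534) = '0000000000' + '10111111110' = 000000000010111111110 (21 bits)


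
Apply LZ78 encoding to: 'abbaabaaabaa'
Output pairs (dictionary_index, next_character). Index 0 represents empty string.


LZ78 encoding steps:
Dictionary: {0: ''}
Step 1: w='' (idx 0), next='a' -> output (0, 'a'), add 'a' as idx 1
Step 2: w='' (idx 0), next='b' -> output (0, 'b'), add 'b' as idx 2
Step 3: w='b' (idx 2), next='a' -> output (2, 'a'), add 'ba' as idx 3
Step 4: w='a' (idx 1), next='b' -> output (1, 'b'), add 'ab' as idx 4
Step 5: w='a' (idx 1), next='a' -> output (1, 'a'), add 'aa' as idx 5
Step 6: w='ab' (idx 4), next='a' -> output (4, 'a'), add 'aba' as idx 6
Step 7: w='a' (idx 1), end of input -> output (1, '')


Encoded: [(0, 'a'), (0, 'b'), (2, 'a'), (1, 'b'), (1, 'a'), (4, 'a'), (1, '')]


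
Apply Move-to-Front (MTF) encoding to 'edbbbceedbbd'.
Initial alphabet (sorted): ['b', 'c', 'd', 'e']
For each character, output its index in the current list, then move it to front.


MTF encoding:
'e': index 3 in ['b', 'c', 'd', 'e'] -> ['e', 'b', 'c', 'd']
'd': index 3 in ['e', 'b', 'c', 'd'] -> ['d', 'e', 'b', 'c']
'b': index 2 in ['d', 'e', 'b', 'c'] -> ['b', 'd', 'e', 'c']
'b': index 0 in ['b', 'd', 'e', 'c'] -> ['b', 'd', 'e', 'c']
'b': index 0 in ['b', 'd', 'e', 'c'] -> ['b', 'd', 'e', 'c']
'c': index 3 in ['b', 'd', 'e', 'c'] -> ['c', 'b', 'd', 'e']
'e': index 3 in ['c', 'b', 'd', 'e'] -> ['e', 'c', 'b', 'd']
'e': index 0 in ['e', 'c', 'b', 'd'] -> ['e', 'c', 'b', 'd']
'd': index 3 in ['e', 'c', 'b', 'd'] -> ['d', 'e', 'c', 'b']
'b': index 3 in ['d', 'e', 'c', 'b'] -> ['b', 'd', 'e', 'c']
'b': index 0 in ['b', 'd', 'e', 'c'] -> ['b', 'd', 'e', 'c']
'd': index 1 in ['b', 'd', 'e', 'c'] -> ['d', 'b', 'e', 'c']


Output: [3, 3, 2, 0, 0, 3, 3, 0, 3, 3, 0, 1]


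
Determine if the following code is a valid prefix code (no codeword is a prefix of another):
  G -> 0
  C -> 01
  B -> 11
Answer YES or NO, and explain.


Checking each pair (does one codeword prefix another?):
  G='0' vs C='01': prefix -- VIOLATION

NO -- this is NOT a valid prefix code. G (0) is a prefix of C (01).


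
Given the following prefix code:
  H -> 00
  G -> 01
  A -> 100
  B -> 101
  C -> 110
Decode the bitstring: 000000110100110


Decoding step by step:
Bits 00 -> H
Bits 00 -> H
Bits 00 -> H
Bits 110 -> C
Bits 100 -> A
Bits 110 -> C


Decoded message: HHHCAC


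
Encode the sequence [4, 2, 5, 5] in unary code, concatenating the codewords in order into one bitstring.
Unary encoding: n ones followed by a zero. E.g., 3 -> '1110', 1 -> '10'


Encode each number as n ones followed by a terminating 0:
  4 -> 11110 (5 bits)
  2 -> 110 (3 bits)
  5 -> 111110 (6 bits)
  5 -> 111110 (6 bits)
Total length = 5 + 3 + 6 + 6 = 20 bits.

Unary([4, 2, 5, 5]) = 11110110111110111110 (20 bits)
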